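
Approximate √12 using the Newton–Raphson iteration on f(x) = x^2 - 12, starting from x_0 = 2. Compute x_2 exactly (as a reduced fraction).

f'(x) = 2x.
f(2) = -8, f'(2) = 4, so x_1 = 2 - (-8)/4 = 4.
f(4) = 4, f'(4) = 8, so x_2 = 4 - 4/8 = 7/2.

7/2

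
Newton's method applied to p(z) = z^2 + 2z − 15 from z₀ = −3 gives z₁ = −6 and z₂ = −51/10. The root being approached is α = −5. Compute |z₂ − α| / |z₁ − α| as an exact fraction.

z₁ − α = −6 − (−5) = −6 + 5 = −1, so |z₁ − α| = 1.
z₂ − α = −51/10 − (−5) = −51/10 + 5 = −1/10, so |z₂ − α| = 1/10.
Ratio = (1/10) / 1 = 1/10.

1/10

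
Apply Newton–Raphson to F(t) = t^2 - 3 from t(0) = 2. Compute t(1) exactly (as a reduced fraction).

F'(t) = 2t.
F(2) = 1, F'(2) = 4, so t(1) = 2 - 1/4 = 7/4.

7/4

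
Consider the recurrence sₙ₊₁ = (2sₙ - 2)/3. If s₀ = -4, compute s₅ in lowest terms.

-550/243

s₁ = (2·(-4) - 2)/3 = -10/3.
s₂ = (2·(-10/3) - 2)/3 = -26/9.
s₃ = (2·(-26/9) - 2)/3 = -70/27.
s₄ = (2·(-70/27) - 2)/3 = -194/81.
s₅ = (2·(-194/81) - 2)/3 = -550/243.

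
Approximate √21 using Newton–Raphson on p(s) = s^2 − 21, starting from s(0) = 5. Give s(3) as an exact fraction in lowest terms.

277727/60605

p'(s) = 2s.
p(5) = 4, p'(5) = 10, so s(1) = 5 − 4/10 = 23/5.
p(23/5) = 4/25, p'(23/5) = 46/5, so s(2) = (23/5) − (4/25)/(46/5) = 527/115.
p(527/115) = 4/13225, p'(527/115) = 1054/115, so s(3) = (527/115) − (4/13225)/(1054/115) = 277727/60605.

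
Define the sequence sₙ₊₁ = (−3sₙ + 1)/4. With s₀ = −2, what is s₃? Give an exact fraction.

s₁ = (−3·(−2) + 1)/4 = 7/4.
s₂ = (−3·(7/4) + 1)/4 = −17/16.
s₃ = (−3·(−17/16) + 1)/4 = 67/64.

67/64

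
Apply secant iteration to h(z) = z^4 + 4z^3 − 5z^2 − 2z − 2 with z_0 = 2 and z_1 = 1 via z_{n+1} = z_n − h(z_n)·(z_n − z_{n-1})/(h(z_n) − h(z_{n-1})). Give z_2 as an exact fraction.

15/13

h(2) = 22, h(1) = −4. z_2 = 1 − (−4)·(1 − 2)/((−4) − 22) = 15/13.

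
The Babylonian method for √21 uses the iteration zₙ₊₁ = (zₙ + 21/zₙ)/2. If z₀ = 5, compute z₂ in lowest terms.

z₁ = (5 + 21/5)/2 = 23/5.
z₂ = (23/5 + 21/(23/5))/2 = 527/115.

527/115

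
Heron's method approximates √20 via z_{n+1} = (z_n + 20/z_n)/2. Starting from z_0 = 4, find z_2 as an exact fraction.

z_1 = (4 + 20/4)/2 = 9/2.
z_2 = (9/2 + 20/(9/2))/2 = 161/36.

161/36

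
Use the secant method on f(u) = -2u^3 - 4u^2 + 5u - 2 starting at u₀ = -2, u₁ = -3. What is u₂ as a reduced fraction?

-38/13

f(-2) = -12, f(-3) = 1. u₂ = (-3) - 1·((-3) - (-2))/(1 - (-12)) = -38/13.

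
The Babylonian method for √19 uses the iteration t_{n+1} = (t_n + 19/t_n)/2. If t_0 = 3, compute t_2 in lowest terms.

t_1 = (3 + 19/3)/2 = 14/3.
t_2 = (14/3 + 19/(14/3))/2 = 367/84.

367/84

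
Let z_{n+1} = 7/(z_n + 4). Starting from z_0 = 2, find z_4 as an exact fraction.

1162/881

z_1 = 7/(2 + 4) = 7/6.
z_2 = 7/(7/6 + 4) = 42/31.
z_3 = 7/(42/31 + 4) = 217/166.
z_4 = 7/(217/166 + 4) = 1162/881.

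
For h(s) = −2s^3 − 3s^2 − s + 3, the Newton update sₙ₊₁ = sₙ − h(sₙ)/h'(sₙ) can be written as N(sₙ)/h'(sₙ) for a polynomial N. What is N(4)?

−307

h'(s) = −6s^2 − 6s − 1.
N(s) = s·h'(s) − h(s) = s·(−6s^2 − 6s − 1) − (−2s^3 − 3s^2 − s + 3) = −4s^3 − 3s^2 − 3.
N(4) = −307.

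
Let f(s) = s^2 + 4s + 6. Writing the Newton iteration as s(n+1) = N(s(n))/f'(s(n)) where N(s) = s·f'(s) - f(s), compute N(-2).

f'(s) = 2s + 4.
N(s) = s·f'(s) - f(s) = s·(2s + 4) - (s^2 + 4s + 6) = s^2 - 6.
N(-2) = -2.

-2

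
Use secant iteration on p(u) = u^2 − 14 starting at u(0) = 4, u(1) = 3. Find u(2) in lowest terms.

26/7

p(4) = 2, p(3) = −5. u(2) = 3 − (−5)·(3 − 4)/((−5) − 2) = 26/7.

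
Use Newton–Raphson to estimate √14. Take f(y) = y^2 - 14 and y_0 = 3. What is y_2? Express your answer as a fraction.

f'(y) = 2y.
f(3) = -5, f'(3) = 6, so y_1 = 3 - (-5)/6 = 23/6.
f(23/6) = 25/36, f'(23/6) = 23/3, so y_2 = (23/6) - (25/36)/(23/3) = 1033/276.

1033/276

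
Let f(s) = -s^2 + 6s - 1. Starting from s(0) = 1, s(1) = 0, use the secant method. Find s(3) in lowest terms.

5/29

f(1) = 4, f(0) = -1. s(2) = 0 - (-1)·(0 - 1)/((-1) - 4) = 1/5.
f(0) = -1, f(1/5) = 4/25. s(3) = (1/5) - (4/25)·((1/5) - 0)/((4/25) - (-1)) = 5/29.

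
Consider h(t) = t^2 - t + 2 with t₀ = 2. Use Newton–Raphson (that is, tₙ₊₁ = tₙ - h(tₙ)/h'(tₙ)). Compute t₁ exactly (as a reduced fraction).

h'(t) = 2t - 1.
h(2) = 4, h'(2) = 3, so t₁ = 2 - 4/3 = 2/3.

2/3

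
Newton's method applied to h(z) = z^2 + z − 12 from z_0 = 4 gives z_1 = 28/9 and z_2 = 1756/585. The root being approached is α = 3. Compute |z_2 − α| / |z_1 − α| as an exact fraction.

1/65

z_1 − α = 28/9 − 3 = 1/9, so |z_1 − α| = 1/9.
z_2 − α = 1756/585 − 3 = 1/585, so |z_2 − α| = 1/585.
Ratio = (1/585) / (1/9) = 1/65.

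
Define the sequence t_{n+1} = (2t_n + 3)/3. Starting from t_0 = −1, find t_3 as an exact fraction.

t_1 = (2·(−1) + 3)/3 = 1/3.
t_2 = (2·(1/3) + 3)/3 = 11/9.
t_3 = (2·(11/9) + 3)/3 = 49/27.

49/27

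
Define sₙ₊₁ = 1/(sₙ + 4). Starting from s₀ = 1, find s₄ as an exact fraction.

s₁ = 1/(1 + 4) = 1/5.
s₂ = 1/(1/5 + 4) = 5/21.
s₃ = 1/(5/21 + 4) = 21/89.
s₄ = 1/(21/89 + 4) = 89/377.

89/377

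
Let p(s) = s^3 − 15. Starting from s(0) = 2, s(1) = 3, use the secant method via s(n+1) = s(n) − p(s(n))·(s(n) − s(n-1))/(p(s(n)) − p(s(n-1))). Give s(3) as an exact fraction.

6395/2613

p(2) = −7, p(3) = 12. s(2) = 3 − 12·(3 − 2)/(12 − (−7)) = 45/19.
p(3) = 12, p(45/19) = −11760/6859. s(3) = (45/19) − (−11760/6859)·((45/19) − 3)/((−11760/6859) − 12) = 6395/2613.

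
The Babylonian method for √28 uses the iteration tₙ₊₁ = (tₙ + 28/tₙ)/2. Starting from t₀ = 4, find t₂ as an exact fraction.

233/44

t₁ = (4 + 28/4)/2 = 11/2.
t₂ = (11/2 + 28/(11/2))/2 = 233/44.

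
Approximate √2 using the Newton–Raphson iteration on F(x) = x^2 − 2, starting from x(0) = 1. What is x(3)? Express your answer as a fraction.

577/408

F'(x) = 2x.
F(1) = −1, F'(1) = 2, so x(1) = 1 − (−1)/2 = 3/2.
F(3/2) = 1/4, F'(3/2) = 3, so x(2) = (3/2) − (1/4)/3 = 17/12.
F(17/12) = 1/144, F'(17/12) = 17/6, so x(3) = (17/12) − (1/144)/(17/6) = 577/408.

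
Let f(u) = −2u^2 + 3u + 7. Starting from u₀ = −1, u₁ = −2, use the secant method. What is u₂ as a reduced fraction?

f(−1) = 2, f(−2) = −7. u₂ = (−2) − (−7)·((−2) − (−1))/((−7) − 2) = −11/9.

−11/9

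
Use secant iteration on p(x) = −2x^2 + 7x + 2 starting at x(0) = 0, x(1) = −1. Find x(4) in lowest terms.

−1618/6091

p(0) = 2, p(−1) = −7. x(2) = (−1) − (−7)·((−1) − 0)/((−7) − 2) = −2/9.
p(−1) = −7, p(−2/9) = 28/81. x(3) = (−2/9) − (28/81)·((−2/9) − (−1))/((28/81) − (−7)) = −22/85.
p(−2/9) = 28/81, p(−22/85) = 392/7225. x(4) = (−22/85) − (392/7225)·((−22/85) − (−2/9))/((392/7225) − (28/81)) = −1618/6091.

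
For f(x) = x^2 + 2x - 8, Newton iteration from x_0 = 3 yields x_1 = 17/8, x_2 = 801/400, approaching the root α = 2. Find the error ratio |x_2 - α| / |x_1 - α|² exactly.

x_1 - α = 17/8 - 2 = 1/8, so |x_1 - α| = 1/8.
x_2 - α = 801/400 - 2 = 1/400, so |x_2 - α| = 1/400.
|x_1 - α|² = 1/64.
Ratio = (1/400) / (1/64) = 4/25.

4/25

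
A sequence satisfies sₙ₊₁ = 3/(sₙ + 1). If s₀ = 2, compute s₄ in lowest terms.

s₁ = 3/(2 + 1) = 1.
s₂ = 3/(1 + 1) = 3/2.
s₃ = 3/(3/2 + 1) = 6/5.
s₄ = 3/(6/5 + 1) = 15/11.

15/11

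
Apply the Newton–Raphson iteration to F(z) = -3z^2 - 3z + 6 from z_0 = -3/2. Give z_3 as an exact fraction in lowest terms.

-260417/130208

F'(z) = -6z - 3.
F(-3/2) = 15/4, F'(-3/2) = 6, so z_1 = (-3/2) - (15/4)/6 = -17/8.
F(-17/8) = -75/64, F'(-17/8) = 39/4, so z_2 = (-17/8) - (-75/64)/(39/4) = -417/208.
F(-417/208) = -1875/43264, F'(-417/208) = 939/104, so z_3 = (-417/208) - (-1875/43264)/(939/104) = -260417/130208.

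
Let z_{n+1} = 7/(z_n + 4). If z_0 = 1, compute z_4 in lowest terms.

1001/761

z_1 = 7/(1 + 4) = 7/5.
z_2 = 7/(7/5 + 4) = 35/27.
z_3 = 7/(35/27 + 4) = 189/143.
z_4 = 7/(189/143 + 4) = 1001/761.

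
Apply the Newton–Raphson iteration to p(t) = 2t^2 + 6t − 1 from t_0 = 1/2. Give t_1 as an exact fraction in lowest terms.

p'(t) = 4t + 6.
p(1/2) = 5/2, p'(1/2) = 8, so t_1 = (1/2) − (5/2)/8 = 3/16.

3/16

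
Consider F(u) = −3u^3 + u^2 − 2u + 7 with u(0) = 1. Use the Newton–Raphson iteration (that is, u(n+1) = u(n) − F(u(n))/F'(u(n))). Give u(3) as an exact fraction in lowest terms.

7721084/6104499

F'(u) = −9u^2 + 2u − 2.
F(1) = 3, F'(1) = −9, so u(1) = 1 − 3/(−9) = 4/3.
F(4/3) = −1, F'(4/3) = −46/3, so u(2) = (4/3) − (−1)/(−46/3) = 175/138.
F(175/138) = −4473/97336, F'(175/138) = −88471/6348, so u(3) = (175/138) − (−4473/97336)/(−88471/6348) = 7721084/6104499.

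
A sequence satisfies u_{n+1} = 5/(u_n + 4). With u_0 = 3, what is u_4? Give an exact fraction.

u_1 = 5/(3 + 4) = 5/7.
u_2 = 5/(5/7 + 4) = 35/33.
u_3 = 5/(35/33 + 4) = 165/167.
u_4 = 5/(165/167 + 4) = 835/833.

835/833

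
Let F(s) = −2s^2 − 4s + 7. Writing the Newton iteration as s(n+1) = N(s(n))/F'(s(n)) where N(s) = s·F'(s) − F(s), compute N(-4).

F'(s) = −4s − 4.
N(s) = s·F'(s) − F(s) = s·(−4s − 4) − (−2s^2 − 4s + 7) = −2s^2 − 7.
N(-4) = −39.

−39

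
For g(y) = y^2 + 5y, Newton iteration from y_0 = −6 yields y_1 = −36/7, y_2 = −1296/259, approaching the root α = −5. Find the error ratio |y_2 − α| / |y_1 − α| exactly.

1/37

y_1 − α = −36/7 − (−5) = −36/7 + 5 = −1/7, so |y_1 − α| = 1/7.
y_2 − α = −1296/259 − (−5) = −1296/259 + 5 = −1/259, so |y_2 − α| = 1/259.
Ratio = (1/259) / (1/7) = 1/37.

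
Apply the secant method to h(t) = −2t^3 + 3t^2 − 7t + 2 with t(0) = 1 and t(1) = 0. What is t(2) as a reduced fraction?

h(1) = −4, h(0) = 2. t(2) = 0 − 2·(0 − 1)/(2 − (−4)) = 1/3.

1/3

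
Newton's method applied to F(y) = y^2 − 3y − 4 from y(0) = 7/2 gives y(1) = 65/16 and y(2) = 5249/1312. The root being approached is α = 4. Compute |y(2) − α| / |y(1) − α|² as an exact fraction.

8/41

y(1) − α = 65/16 − 4 = 1/16, so |y(1) − α| = 1/16.
y(2) − α = 5249/1312 − 4 = 1/1312, so |y(2) − α| = 1/1312.
|y(1) − α|² = 1/256.
Ratio = (1/1312) / (1/256) = 8/41.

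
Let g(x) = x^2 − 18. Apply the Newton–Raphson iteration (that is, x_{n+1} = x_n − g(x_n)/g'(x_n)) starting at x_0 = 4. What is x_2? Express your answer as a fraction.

g'(x) = 2x.
g(4) = −2, g'(4) = 8, so x_1 = 4 − (−2)/8 = 17/4.
g(17/4) = 1/16, g'(17/4) = 17/2, so x_2 = (17/4) − (1/16)/(17/2) = 577/136.

577/136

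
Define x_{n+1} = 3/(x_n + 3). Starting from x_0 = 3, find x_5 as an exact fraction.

x_1 = 3/(3 + 3) = 1/2.
x_2 = 3/(1/2 + 3) = 6/7.
x_3 = 3/(6/7 + 3) = 7/9.
x_4 = 3/(7/9 + 3) = 27/34.
x_5 = 3/(27/34 + 3) = 34/43.

34/43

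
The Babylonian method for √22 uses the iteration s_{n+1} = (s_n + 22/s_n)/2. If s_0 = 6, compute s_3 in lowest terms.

5330977/1136568

s_1 = (6 + 22/6)/2 = 29/6.
s_2 = (29/6 + 22/(29/6))/2 = 1633/348.
s_3 = (1633/348 + 22/(1633/348))/2 = 5330977/1136568.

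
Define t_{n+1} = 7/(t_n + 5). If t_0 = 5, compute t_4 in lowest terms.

t_1 = 7/(5 + 5) = 7/10.
t_2 = 7/(7/10 + 5) = 70/57.
t_3 = 7/(70/57 + 5) = 399/355.
t_4 = 7/(399/355 + 5) = 2485/2174.

2485/2174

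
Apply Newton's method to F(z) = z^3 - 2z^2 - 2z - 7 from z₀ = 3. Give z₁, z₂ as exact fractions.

F'(z) = 3z^2 - 4z - 2.
F(3) = -4, F'(3) = 13, so z₁ = 3 - (-4)/13 = 43/13.
F(43/13) = 1520/2197, F'(43/13) = 2973/169, so z₂ = (43/13) - (1520/2197)/(2973/169) = 126319/38649.

z₁ = 43/13, z₂ = 126319/38649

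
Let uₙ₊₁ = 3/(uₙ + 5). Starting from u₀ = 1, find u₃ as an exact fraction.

33/61

u₁ = 3/(1 + 5) = 1/2.
u₂ = 3/(1/2 + 5) = 6/11.
u₃ = 3/(6/11 + 5) = 33/61.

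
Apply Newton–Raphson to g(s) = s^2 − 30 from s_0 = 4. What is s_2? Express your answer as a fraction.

g'(s) = 2s.
g(4) = −14, g'(4) = 8, so s_1 = 4 − (−14)/8 = 23/4.
g(23/4) = 49/16, g'(23/4) = 23/2, so s_2 = (23/4) − (49/16)/(23/2) = 1009/184.

1009/184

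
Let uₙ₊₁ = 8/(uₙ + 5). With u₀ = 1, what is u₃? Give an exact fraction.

u₁ = 8/(1 + 5) = 4/3.
u₂ = 8/(4/3 + 5) = 24/19.
u₃ = 8/(24/19 + 5) = 152/119.

152/119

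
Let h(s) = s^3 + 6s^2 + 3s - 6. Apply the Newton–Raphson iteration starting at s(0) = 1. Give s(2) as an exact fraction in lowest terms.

h'(s) = 3s^2 + 12s + 3.
h(1) = 4, h'(1) = 18, so s(1) = 1 - 4/18 = 7/9.
h(7/9) = 316/729, h'(7/9) = 382/27, so s(2) = (7/9) - (316/729)/(382/27) = 3853/5157.

3853/5157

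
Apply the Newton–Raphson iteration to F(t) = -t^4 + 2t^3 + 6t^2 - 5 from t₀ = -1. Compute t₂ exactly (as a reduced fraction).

-51/32

F'(t) = -4t^3 + 6t^2 + 12t.
F(-1) = -2, F'(-1) = -2, so t₁ = (-1) - (-2)/(-2) = -2.
F(-2) = -13, F'(-2) = 32, so t₂ = (-2) - (-13)/32 = -51/32.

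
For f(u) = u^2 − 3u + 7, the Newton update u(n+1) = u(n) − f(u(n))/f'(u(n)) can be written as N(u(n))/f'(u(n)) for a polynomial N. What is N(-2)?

f'(u) = 2u − 3.
N(u) = u·f'(u) − f(u) = u·(2u − 3) − (u^2 − 3u + 7) = u^2 − 7.
N(-2) = −3.

−3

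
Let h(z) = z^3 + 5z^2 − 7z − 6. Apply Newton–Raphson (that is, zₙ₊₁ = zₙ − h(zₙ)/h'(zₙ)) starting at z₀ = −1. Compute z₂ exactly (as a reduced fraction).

h'(z) = 3z^2 + 10z − 7.
h(−1) = 5, h'(−1) = −14, so z₁ = (−1) − 5/(−14) = −9/14.
h(−9/14) = 825/2744, h'(−9/14) = −2389/196, so z₂ = (−9/14) − (825/2744)/(−2389/196) = −10338/16723.

−10338/16723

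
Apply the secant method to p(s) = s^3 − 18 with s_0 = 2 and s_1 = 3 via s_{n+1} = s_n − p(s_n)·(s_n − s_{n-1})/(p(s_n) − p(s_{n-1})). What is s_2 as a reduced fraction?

48/19

p(2) = −10, p(3) = 9. s_2 = 3 − 9·(3 − 2)/(9 − (−10)) = 48/19.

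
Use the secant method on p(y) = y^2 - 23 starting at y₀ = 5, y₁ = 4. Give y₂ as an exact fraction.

43/9

p(5) = 2, p(4) = -7. y₂ = 4 - (-7)·(4 - 5)/((-7) - 2) = 43/9.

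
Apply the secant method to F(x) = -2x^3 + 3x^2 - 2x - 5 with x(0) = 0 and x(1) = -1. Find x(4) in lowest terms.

F(0) = -5, F(-1) = 2. x(2) = (-1) - 2·((-1) - 0)/(2 - (-5)) = -5/7.
F(-1) = 2, F(-5/7) = -450/343. x(3) = (-5/7) - (-450/343)·((-5/7) - (-1))/((-450/343) - 2) = -235/284.
F(-5/7) = -450/343, F(-235/284) = -1807875/11453152. x(4) = (-235/284) - (-1807875/11453152)·((-235/284) - (-5/7))/((-1807875/11453152) - (-450/343)) = -16985585/20150299.

-16985585/20150299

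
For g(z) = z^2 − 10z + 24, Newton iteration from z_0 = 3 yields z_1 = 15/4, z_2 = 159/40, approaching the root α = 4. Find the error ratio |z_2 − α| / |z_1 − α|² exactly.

z_1 − α = 15/4 − 4 = −1/4, so |z_1 − α| = 1/4.
z_2 − α = 159/40 − 4 = −1/40, so |z_2 − α| = 1/40.
|z_1 − α|² = 1/16.
Ratio = (1/40) / (1/16) = 2/5.

2/5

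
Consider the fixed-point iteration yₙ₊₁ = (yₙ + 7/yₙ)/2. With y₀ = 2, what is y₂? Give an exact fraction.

y₁ = (2 + 7/2)/2 = 11/4.
y₂ = (11/4 + 7/(11/4))/2 = 233/88.

233/88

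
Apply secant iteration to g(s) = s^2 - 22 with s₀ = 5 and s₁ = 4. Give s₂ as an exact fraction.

g(5) = 3, g(4) = -6. s₂ = 4 - (-6)·(4 - 5)/((-6) - 3) = 14/3.

14/3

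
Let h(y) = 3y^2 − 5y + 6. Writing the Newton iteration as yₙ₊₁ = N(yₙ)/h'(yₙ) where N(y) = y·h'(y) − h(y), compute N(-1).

−3

h'(y) = 6y − 5.
N(y) = y·h'(y) − h(y) = y·(6y − 5) − (3y^2 − 5y + 6) = 3y^2 − 6.
N(-1) = −3.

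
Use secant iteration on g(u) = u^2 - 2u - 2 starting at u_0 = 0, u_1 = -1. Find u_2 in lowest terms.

g(0) = -2, g(-1) = 1. u_2 = (-1) - 1·((-1) - 0)/(1 - (-2)) = -2/3.

-2/3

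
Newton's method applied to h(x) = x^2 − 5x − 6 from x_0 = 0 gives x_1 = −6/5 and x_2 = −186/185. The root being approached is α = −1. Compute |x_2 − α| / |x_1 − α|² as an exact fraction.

5/37

x_1 − α = −6/5 − (−1) = −6/5 + 1 = −1/5, so |x_1 − α| = 1/5.
x_2 − α = −186/185 − (−1) = −186/185 + 1 = −1/185, so |x_2 − α| = 1/185.
|x_1 − α|² = 1/25.
Ratio = (1/185) / (1/25) = 5/37.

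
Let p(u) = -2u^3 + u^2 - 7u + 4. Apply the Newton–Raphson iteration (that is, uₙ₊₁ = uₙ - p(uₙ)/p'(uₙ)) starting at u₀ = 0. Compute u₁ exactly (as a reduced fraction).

4/7

p'(u) = -6u^2 + 2u - 7.
p(0) = 4, p'(0) = -7, so u₁ = 0 - 4/(-7) = 4/7.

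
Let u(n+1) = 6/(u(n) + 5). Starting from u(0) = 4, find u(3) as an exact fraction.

u(1) = 6/(4 + 5) = 2/3.
u(2) = 6/(2/3 + 5) = 18/17.
u(3) = 6/(18/17 + 5) = 102/103.

102/103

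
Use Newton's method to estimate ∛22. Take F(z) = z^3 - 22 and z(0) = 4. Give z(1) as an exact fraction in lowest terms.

25/8

F'(z) = 3z^2.
F(4) = 42, F'(4) = 48, so z(1) = 4 - 42/48 = 25/8.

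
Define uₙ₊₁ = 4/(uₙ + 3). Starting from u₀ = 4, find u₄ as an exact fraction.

412/409

u₁ = 4/(4 + 3) = 4/7.
u₂ = 4/(4/7 + 3) = 28/25.
u₃ = 4/(28/25 + 3) = 100/103.
u₄ = 4/(100/103 + 3) = 412/409.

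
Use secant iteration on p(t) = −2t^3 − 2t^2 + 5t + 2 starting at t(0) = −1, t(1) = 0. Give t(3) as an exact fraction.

p(−1) = −3, p(0) = 2. t(2) = 0 − 2·(0 − (−1))/(2 − (−3)) = −2/5.
p(0) = 2, p(−2/5) = −24/125. t(3) = (−2/5) − (−24/125)·((−2/5) − 0)/((−24/125) − 2) = −50/137.

−50/137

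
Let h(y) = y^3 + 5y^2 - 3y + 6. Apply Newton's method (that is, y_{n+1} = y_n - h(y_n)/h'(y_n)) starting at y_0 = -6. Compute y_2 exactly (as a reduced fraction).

-737662/129195

h'(y) = 3y^2 + 10y - 3.
h(-6) = -12, h'(-6) = 45, so y_1 = (-6) - (-12)/45 = -86/15.
h(-86/15) = -3056/3375, h'(-86/15) = 957/25, so y_2 = (-86/15) - (-3056/3375)/(957/25) = -737662/129195.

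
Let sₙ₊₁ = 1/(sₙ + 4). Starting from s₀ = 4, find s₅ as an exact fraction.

s₁ = 1/(4 + 4) = 1/8.
s₂ = 1/(1/8 + 4) = 8/33.
s₃ = 1/(8/33 + 4) = 33/140.
s₄ = 1/(33/140 + 4) = 140/593.
s₅ = 1/(140/593 + 4) = 593/2512.

593/2512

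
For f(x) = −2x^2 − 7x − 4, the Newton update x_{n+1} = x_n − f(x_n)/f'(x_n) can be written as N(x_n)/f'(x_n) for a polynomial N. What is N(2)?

f'(x) = −4x − 7.
N(x) = x·f'(x) − f(x) = x·(−4x − 7) − (−2x^2 − 7x − 4) = −2x^2 + 4.
N(2) = −4.

−4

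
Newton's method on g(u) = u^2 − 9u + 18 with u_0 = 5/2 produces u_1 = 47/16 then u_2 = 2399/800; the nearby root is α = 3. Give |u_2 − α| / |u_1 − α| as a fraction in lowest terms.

u_1 − α = 47/16 − 3 = −1/16, so |u_1 − α| = 1/16.
u_2 − α = 2399/800 − 3 = −1/800, so |u_2 − α| = 1/800.
Ratio = (1/800) / (1/16) = 1/50.

1/50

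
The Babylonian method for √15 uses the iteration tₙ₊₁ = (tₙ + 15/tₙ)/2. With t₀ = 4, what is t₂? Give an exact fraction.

t₁ = (4 + 15/4)/2 = 31/8.
t₂ = (31/8 + 15/(31/8))/2 = 1921/496.

1921/496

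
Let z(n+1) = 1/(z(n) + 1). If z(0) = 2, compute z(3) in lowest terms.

4/7

z(1) = 1/(2 + 1) = 1/3.
z(2) = 1/(1/3 + 1) = 3/4.
z(3) = 1/(3/4 + 1) = 4/7.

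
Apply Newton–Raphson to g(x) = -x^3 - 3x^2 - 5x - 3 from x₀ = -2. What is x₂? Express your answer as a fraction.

g'(x) = -3x^2 - 6x - 5.
g(-2) = 3, g'(-2) = -5, so x₁ = (-2) - 3/(-5) = -7/5.
g(-7/5) = 108/125, g'(-7/5) = -62/25, so x₂ = (-7/5) - (108/125)/(-62/25) = -163/155.

-163/155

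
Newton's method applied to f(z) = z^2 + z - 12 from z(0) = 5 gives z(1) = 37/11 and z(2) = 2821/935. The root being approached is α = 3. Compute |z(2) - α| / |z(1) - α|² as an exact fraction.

11/85

z(1) - α = 37/11 - 3 = 4/11, so |z(1) - α| = 4/11.
z(2) - α = 2821/935 - 3 = 16/935, so |z(2) - α| = 16/935.
|z(1) - α|² = 16/121.
Ratio = (16/935) / (16/121) = 11/85.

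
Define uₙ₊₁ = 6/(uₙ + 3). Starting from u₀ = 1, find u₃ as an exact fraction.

18/13

u₁ = 6/(1 + 3) = 3/2.
u₂ = 6/(3/2 + 3) = 4/3.
u₃ = 6/(4/3 + 3) = 18/13.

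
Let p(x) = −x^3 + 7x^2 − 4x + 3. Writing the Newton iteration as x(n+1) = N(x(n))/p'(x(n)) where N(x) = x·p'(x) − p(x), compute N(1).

p'(x) = −3x^2 + 14x − 4.
N(x) = x·p'(x) − p(x) = x·(−3x^2 + 14x − 4) − (−x^3 + 7x^2 − 4x + 3) = −2x^3 + 7x^2 − 3.
N(1) = 2.

2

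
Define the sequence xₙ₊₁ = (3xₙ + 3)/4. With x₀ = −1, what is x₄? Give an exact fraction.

x₁ = (3·(−1) + 3)/4 = 0.
x₂ = (3·0 + 3)/4 = 3/4.
x₃ = (3·(3/4) + 3)/4 = 21/16.
x₄ = (3·(21/16) + 3)/4 = 111/64.

111/64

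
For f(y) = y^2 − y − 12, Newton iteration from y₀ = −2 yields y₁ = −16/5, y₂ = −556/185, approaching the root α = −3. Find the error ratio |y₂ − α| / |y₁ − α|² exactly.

5/37

y₁ − α = −16/5 − (−3) = −16/5 + 3 = −1/5, so |y₁ − α| = 1/5.
y₂ − α = −556/185 − (−3) = −556/185 + 3 = −1/185, so |y₂ − α| = 1/185.
|y₁ − α|² = 1/25.
Ratio = (1/185) / (1/25) = 5/37.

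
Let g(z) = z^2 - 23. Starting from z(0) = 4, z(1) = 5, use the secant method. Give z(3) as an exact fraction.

211/44

g(4) = -7, g(5) = 2. z(2) = 5 - 2·(5 - 4)/(2 - (-7)) = 43/9.
g(5) = 2, g(43/9) = -14/81. z(3) = (43/9) - (-14/81)·((43/9) - 5)/((-14/81) - 2) = 211/44.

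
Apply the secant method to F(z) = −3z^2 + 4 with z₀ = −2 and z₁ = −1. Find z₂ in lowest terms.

−10/9

F(−2) = −8, F(−1) = 1. z₂ = (−1) − 1·((−1) − (−2))/(1 − (−8)) = −10/9.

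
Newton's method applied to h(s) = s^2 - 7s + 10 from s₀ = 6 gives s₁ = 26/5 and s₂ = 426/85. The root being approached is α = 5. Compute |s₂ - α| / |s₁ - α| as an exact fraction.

s₁ - α = 26/5 - 5 = 1/5, so |s₁ - α| = 1/5.
s₂ - α = 426/85 - 5 = 1/85, so |s₂ - α| = 1/85.
Ratio = (1/85) / (1/5) = 1/17.

1/17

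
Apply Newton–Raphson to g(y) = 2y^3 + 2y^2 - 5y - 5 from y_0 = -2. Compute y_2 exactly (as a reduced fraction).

-12839/7975

g'(y) = 6y^2 + 4y - 5.
g(-2) = -3, g'(-2) = 11, so y_1 = (-2) - (-3)/11 = -19/11.
g(-19/11) = -936/1331, g'(-19/11) = 725/121, so y_2 = (-19/11) - (-936/1331)/(725/121) = -12839/7975.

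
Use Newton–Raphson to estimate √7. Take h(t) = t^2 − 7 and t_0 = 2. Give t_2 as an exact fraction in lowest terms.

h'(t) = 2t.
h(2) = −3, h'(2) = 4, so t_1 = 2 − (−3)/4 = 11/4.
h(11/4) = 9/16, h'(11/4) = 11/2, so t_2 = (11/4) − (9/16)/(11/2) = 233/88.

233/88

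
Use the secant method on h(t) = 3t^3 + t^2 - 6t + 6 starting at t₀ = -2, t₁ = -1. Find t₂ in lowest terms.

h(-2) = -2, h(-1) = 10. t₂ = (-1) - 10·((-1) - (-2))/(10 - (-2)) = -11/6.

-11/6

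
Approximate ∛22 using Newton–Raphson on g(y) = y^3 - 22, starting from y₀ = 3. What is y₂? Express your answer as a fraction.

g'(y) = 3y^2.
g(3) = 5, g'(3) = 27, so y₁ = 3 - 5/27 = 76/27.
g(76/27) = 5950/19683, g'(76/27) = 5776/243, so y₂ = (76/27) - (5950/19683)/(5776/243) = 655489/233928.

655489/233928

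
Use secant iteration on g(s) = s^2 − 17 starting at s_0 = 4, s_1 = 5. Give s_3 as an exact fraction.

169/41

g(4) = −1, g(5) = 8. s_2 = 5 − 8·(5 − 4)/(8 − (−1)) = 37/9.
g(5) = 8, g(37/9) = −8/81. s_3 = (37/9) − (−8/81)·((37/9) − 5)/((−8/81) − 8) = 169/41.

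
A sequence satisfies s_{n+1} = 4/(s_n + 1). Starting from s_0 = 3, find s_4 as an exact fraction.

12/7

s_1 = 4/(3 + 1) = 1.
s_2 = 4/(1 + 1) = 2.
s_3 = 4/(2 + 1) = 4/3.
s_4 = 4/(4/3 + 1) = 12/7.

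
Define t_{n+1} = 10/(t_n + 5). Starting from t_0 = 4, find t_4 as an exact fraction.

t_1 = 10/(4 + 5) = 10/9.
t_2 = 10/(10/9 + 5) = 18/11.
t_3 = 10/(18/11 + 5) = 110/73.
t_4 = 10/(110/73 + 5) = 146/95.

146/95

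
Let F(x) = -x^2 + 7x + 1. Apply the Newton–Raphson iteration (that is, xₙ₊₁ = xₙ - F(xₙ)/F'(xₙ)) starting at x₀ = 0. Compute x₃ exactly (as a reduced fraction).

F'(x) = -2x + 7.
F(0) = 1, F'(0) = 7, so x₁ = 0 - 1/7 = -1/7.
F(-1/7) = -1/49, F'(-1/7) = 51/7, so x₂ = (-1/7) - (-1/49)/(51/7) = -50/357.
F(-50/357) = -1/127449, F'(-50/357) = 2599/357, so x₃ = (-50/357) - (-1/127449)/(2599/357) = -129949/927843.

-129949/927843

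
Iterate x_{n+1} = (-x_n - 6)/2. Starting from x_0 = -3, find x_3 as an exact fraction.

-15/8

x_1 = (-(-3) - 6)/2 = -3/2.
x_2 = (-(-3/2) - 6)/2 = -9/4.
x_3 = (-(-9/4) - 6)/2 = -15/8.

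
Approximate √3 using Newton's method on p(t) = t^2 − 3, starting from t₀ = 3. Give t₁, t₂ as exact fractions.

t₁ = 2, t₂ = 7/4

p'(t) = 2t.
p(3) = 6, p'(3) = 6, so t₁ = 3 − 6/6 = 2.
p(2) = 1, p'(2) = 4, so t₂ = 2 − 1/4 = 7/4.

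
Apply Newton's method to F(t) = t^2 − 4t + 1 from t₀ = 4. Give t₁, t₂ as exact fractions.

t₁ = 15/4, t₂ = 209/56

F'(t) = 2t − 4.
F(4) = 1, F'(4) = 4, so t₁ = 4 − 1/4 = 15/4.
F(15/4) = 1/16, F'(15/4) = 7/2, so t₂ = (15/4) − (1/16)/(7/2) = 209/56.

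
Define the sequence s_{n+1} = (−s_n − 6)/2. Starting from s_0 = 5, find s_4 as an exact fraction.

−25/16

s_1 = (−5 − 6)/2 = −11/2.
s_2 = (−(−11/2) − 6)/2 = −1/4.
s_3 = (−(−1/4) − 6)/2 = −23/8.
s_4 = (−(−23/8) − 6)/2 = −25/16.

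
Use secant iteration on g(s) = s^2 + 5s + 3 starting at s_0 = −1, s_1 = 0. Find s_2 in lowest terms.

g(−1) = −1, g(0) = 3. s_2 = 0 − 3·(0 − (−1))/(3 − (−1)) = −3/4.

−3/4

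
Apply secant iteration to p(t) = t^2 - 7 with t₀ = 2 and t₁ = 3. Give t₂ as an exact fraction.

p(2) = -3, p(3) = 2. t₂ = 3 - 2·(3 - 2)/(2 - (-3)) = 13/5.

13/5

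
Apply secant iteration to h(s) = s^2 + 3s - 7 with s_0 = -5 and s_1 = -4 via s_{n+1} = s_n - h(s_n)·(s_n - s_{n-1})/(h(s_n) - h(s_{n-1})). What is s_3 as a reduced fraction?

h(-5) = 3, h(-4) = -3. s_2 = (-4) - (-3)·((-4) - (-5))/((-3) - 3) = -9/2.
h(-4) = -3, h(-9/2) = -1/4. s_3 = (-9/2) - (-1/4)·((-9/2) - (-4))/((-1/4) - (-3)) = -50/11.

-50/11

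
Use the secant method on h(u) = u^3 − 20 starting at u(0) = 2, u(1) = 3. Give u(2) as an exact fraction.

50/19

h(2) = −12, h(3) = 7. u(2) = 3 − 7·(3 − 2)/(7 − (−12)) = 50/19.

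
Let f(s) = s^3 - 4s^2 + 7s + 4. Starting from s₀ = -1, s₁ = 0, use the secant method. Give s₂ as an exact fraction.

-1/3

f(-1) = -8, f(0) = 4. s₂ = 0 - 4·(0 - (-1))/(4 - (-8)) = -1/3.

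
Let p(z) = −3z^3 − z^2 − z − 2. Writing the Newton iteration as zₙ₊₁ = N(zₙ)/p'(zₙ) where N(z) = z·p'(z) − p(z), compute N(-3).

155

p'(z) = −9z^2 − 2z − 1.
N(z) = z·p'(z) − p(z) = z·(−9z^2 − 2z − 1) − (−3z^3 − z^2 − z − 2) = −6z^3 − z^2 + 2.
N(-3) = 155.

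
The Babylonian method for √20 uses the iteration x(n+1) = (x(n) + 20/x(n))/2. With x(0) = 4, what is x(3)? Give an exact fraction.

51841/11592

x(1) = (4 + 20/4)/2 = 9/2.
x(2) = (9/2 + 20/(9/2))/2 = 161/36.
x(3) = (161/36 + 20/(161/36))/2 = 51841/11592.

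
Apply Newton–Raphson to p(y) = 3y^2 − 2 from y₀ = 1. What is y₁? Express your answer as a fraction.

p'(y) = 6y.
p(1) = 1, p'(1) = 6, so y₁ = 1 − 1/6 = 5/6.

5/6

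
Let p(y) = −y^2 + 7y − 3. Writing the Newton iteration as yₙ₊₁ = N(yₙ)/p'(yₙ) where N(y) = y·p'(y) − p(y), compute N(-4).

−13

p'(y) = −2y + 7.
N(y) = y·p'(y) − p(y) = y·(−2y + 7) − (−y^2 + 7y − 3) = −y^2 + 3.
N(-4) = −13.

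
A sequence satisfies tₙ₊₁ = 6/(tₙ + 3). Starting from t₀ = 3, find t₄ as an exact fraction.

18/13

t₁ = 6/(3 + 3) = 1.
t₂ = 6/(1 + 3) = 3/2.
t₃ = 6/(3/2 + 3) = 4/3.
t₄ = 6/(4/3 + 3) = 18/13.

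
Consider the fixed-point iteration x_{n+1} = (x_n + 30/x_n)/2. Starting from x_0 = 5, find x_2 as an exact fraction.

241/44

x_1 = (5 + 30/5)/2 = 11/2.
x_2 = (11/2 + 30/(11/2))/2 = 241/44.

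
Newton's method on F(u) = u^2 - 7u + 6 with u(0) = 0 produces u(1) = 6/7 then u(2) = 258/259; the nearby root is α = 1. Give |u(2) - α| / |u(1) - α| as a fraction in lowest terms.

u(1) - α = 6/7 - 1 = -1/7, so |u(1) - α| = 1/7.
u(2) - α = 258/259 - 1 = -1/259, so |u(2) - α| = 1/259.
Ratio = (1/259) / (1/7) = 1/37.

1/37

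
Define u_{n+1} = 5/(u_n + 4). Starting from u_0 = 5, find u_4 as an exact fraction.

u_1 = 5/(5 + 4) = 5/9.
u_2 = 5/(5/9 + 4) = 45/41.
u_3 = 5/(45/41 + 4) = 205/209.
u_4 = 5/(205/209 + 4) = 1045/1041.

1045/1041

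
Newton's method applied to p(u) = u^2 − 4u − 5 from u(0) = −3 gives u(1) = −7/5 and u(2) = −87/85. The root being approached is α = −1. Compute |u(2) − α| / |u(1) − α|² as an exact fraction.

u(1) − α = −7/5 − (−1) = −7/5 + 1 = −2/5, so |u(1) − α| = 2/5.
u(2) − α = −87/85 − (−1) = −87/85 + 1 = −2/85, so |u(2) − α| = 2/85.
|u(1) − α|² = 4/25.
Ratio = (2/85) / (4/25) = 5/34.

5/34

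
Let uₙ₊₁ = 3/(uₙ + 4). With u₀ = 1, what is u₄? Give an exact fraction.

321/497

u₁ = 3/(1 + 4) = 3/5.
u₂ = 3/(3/5 + 4) = 15/23.
u₃ = 3/(15/23 + 4) = 69/107.
u₄ = 3/(69/107 + 4) = 321/497.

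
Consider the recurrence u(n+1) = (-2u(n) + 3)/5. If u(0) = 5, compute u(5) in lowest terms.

1193/3125

u(1) = (-2·5 + 3)/5 = -7/5.
u(2) = (-2·(-7/5) + 3)/5 = 29/25.
u(3) = (-2·(29/25) + 3)/5 = 17/125.
u(4) = (-2·(17/125) + 3)/5 = 341/625.
u(5) = (-2·(341/625) + 3)/5 = 1193/3125.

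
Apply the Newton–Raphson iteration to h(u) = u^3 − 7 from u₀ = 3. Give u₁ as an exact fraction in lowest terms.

h'(u) = 3u^2.
h(3) = 20, h'(3) = 27, so u₁ = 3 − 20/27 = 61/27.

61/27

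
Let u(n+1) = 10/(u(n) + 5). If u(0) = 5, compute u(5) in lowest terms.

26/17

u(1) = 10/(5 + 5) = 1.
u(2) = 10/(1 + 5) = 5/3.
u(3) = 10/(5/3 + 5) = 3/2.
u(4) = 10/(3/2 + 5) = 20/13.
u(5) = 10/(20/13 + 5) = 26/17.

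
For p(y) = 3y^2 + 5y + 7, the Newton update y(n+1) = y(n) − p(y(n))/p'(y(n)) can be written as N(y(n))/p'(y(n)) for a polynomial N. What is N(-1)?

−4

p'(y) = 6y + 5.
N(y) = y·p'(y) − p(y) = y·(6y + 5) − (3y^2 + 5y + 7) = 3y^2 − 7.
N(-1) = −4.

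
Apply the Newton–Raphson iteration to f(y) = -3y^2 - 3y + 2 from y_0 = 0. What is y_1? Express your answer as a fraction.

2/3

f'(y) = -6y - 3.
f(0) = 2, f'(0) = -3, so y_1 = 0 - 2/(-3) = 2/3.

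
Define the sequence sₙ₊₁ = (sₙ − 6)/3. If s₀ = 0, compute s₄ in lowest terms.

−80/27

s₁ = (0 − 6)/3 = −2.
s₂ = ((−2) − 6)/3 = −8/3.
s₃ = ((−8/3) − 6)/3 = −26/9.
s₄ = ((−26/9) − 6)/3 = −80/27.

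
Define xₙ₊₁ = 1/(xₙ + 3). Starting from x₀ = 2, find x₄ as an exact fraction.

x₁ = 1/(2 + 3) = 1/5.
x₂ = 1/(1/5 + 3) = 5/16.
x₃ = 1/(5/16 + 3) = 16/53.
x₄ = 1/(16/53 + 3) = 53/175.

53/175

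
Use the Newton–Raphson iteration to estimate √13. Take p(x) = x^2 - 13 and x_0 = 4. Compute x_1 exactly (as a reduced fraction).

29/8

p'(x) = 2x.
p(4) = 3, p'(4) = 8, so x_1 = 4 - 3/8 = 29/8.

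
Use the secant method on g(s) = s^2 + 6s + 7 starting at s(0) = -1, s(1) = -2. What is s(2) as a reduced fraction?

g(-1) = 2, g(-2) = -1. s(2) = (-2) - (-1)·((-2) - (-1))/((-1) - 2) = -5/3.

-5/3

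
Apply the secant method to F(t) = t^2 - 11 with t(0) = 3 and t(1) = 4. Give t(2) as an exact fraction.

F(3) = -2, F(4) = 5. t(2) = 4 - 5·(4 - 3)/(5 - (-2)) = 23/7.

23/7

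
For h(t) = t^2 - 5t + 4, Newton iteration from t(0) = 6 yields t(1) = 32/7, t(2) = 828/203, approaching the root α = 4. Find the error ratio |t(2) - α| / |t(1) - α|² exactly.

t(1) - α = 32/7 - 4 = 4/7, so |t(1) - α| = 4/7.
t(2) - α = 828/203 - 4 = 16/203, so |t(2) - α| = 16/203.
|t(1) - α|² = 16/49.
Ratio = (16/203) / (16/49) = 7/29.

7/29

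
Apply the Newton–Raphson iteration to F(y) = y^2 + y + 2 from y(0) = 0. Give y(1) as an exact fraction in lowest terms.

F'(y) = 2y + 1.
F(0) = 2, F'(0) = 1, so y(1) = 0 − 2/1 = −2.

−2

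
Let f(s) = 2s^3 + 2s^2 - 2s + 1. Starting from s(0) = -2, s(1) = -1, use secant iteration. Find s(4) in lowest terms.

f(-2) = -3, f(-1) = 3. s(2) = (-1) - 3·((-1) - (-2))/(3 - (-3)) = -3/2.
f(-1) = 3, f(-3/2) = 7/4. s(3) = (-3/2) - (7/4)·((-3/2) - (-1))/((7/4) - 3) = -11/5.
f(-3/2) = 7/4, f(-11/5) = -777/125. s(4) = (-11/5) - (-777/125)·((-11/5) - (-3/2))/((-777/125) - (7/4)) = -941/569.

-941/569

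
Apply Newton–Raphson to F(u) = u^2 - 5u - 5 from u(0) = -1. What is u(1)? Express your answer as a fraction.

F'(u) = 2u - 5.
F(-1) = 1, F'(-1) = -7, so u(1) = (-1) - 1/(-7) = -6/7.

-6/7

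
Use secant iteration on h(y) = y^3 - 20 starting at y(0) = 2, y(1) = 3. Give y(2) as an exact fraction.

50/19

h(2) = -12, h(3) = 7. y(2) = 3 - 7·(3 - 2)/(7 - (-12)) = 50/19.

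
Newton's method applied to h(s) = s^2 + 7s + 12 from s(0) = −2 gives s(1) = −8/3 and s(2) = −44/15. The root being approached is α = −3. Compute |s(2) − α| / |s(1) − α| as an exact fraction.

1/5

s(1) − α = −8/3 − (−3) = −8/3 + 3 = 1/3, so |s(1) − α| = 1/3.
s(2) − α = −44/15 − (−3) = −44/15 + 3 = 1/15, so |s(2) − α| = 1/15.
Ratio = (1/15) / (1/3) = 1/5.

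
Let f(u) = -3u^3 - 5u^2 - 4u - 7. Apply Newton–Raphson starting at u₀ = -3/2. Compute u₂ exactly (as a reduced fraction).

-233935/138084

f'(u) = -9u^2 - 10u - 4.
f(-3/2) = -17/8, f'(-3/2) = -37/4, so u₁ = (-3/2) - (-17/8)/(-37/4) = -64/37.
f(-64/37) = 24565/50653, f'(-64/37) = -18660/1369, so u₂ = (-64/37) - (24565/50653)/(-18660/1369) = -233935/138084.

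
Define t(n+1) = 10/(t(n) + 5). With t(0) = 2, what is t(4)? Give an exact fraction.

t(1) = 10/(2 + 5) = 10/7.
t(2) = 10/(10/7 + 5) = 14/9.
t(3) = 10/(14/9 + 5) = 90/59.
t(4) = 10/(90/59 + 5) = 118/77.

118/77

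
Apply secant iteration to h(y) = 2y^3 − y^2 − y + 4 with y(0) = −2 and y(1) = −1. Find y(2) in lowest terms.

−9/8

h(−2) = −14, h(−1) = 2. y(2) = (−1) − 2·((−1) − (−2))/(2 − (−14)) = −9/8.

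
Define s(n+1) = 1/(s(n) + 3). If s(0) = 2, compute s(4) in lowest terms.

s(1) = 1/(2 + 3) = 1/5.
s(2) = 1/(1/5 + 3) = 5/16.
s(3) = 1/(5/16 + 3) = 16/53.
s(4) = 1/(16/53 + 3) = 53/175.

53/175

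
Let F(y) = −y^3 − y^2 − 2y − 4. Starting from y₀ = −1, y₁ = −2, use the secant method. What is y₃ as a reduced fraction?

−23/16

F(−1) = −2, F(−2) = 4. y₂ = (−2) − 4·((−2) − (−1))/(4 − (−2)) = −4/3.
F(−2) = 4, F(−4/3) = −20/27. y₃ = (−4/3) − (−20/27)·((−4/3) − (−2))/((−20/27) − 4) = −23/16.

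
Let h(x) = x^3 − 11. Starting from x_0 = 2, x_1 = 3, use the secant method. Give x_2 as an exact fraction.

h(2) = −3, h(3) = 16. x_2 = 3 − 16·(3 − 2)/(16 − (−3)) = 41/19.

41/19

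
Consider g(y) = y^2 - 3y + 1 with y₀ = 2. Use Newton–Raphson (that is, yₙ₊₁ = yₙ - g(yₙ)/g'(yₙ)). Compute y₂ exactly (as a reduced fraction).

8/3

g'(y) = 2y - 3.
g(2) = -1, g'(2) = 1, so y₁ = 2 - (-1)/1 = 3.
g(3) = 1, g'(3) = 3, so y₂ = 3 - 1/3 = 8/3.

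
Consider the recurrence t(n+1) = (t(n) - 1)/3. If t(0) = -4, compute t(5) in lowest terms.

-125/243

t(1) = ((-4) - 1)/3 = -5/3.
t(2) = ((-5/3) - 1)/3 = -8/9.
t(3) = ((-8/9) - 1)/3 = -17/27.
t(4) = ((-17/27) - 1)/3 = -44/81.
t(5) = ((-44/81) - 1)/3 = -125/243.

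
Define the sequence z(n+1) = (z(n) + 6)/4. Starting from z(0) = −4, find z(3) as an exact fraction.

z(1) = ((−4) + 6)/4 = 1/2.
z(2) = ((1/2) + 6)/4 = 13/8.
z(3) = ((13/8) + 6)/4 = 61/32.

61/32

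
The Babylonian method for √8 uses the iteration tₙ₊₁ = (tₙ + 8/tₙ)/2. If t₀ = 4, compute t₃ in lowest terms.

t₁ = (4 + 8/4)/2 = 3.
t₂ = (3 + 8/3)/2 = 17/6.
t₃ = (17/6 + 8/(17/6))/2 = 577/204.

577/204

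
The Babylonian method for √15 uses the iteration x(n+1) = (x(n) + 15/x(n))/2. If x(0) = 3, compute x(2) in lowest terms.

x(1) = (3 + 15/3)/2 = 4.
x(2) = (4 + 15/4)/2 = 31/8.

31/8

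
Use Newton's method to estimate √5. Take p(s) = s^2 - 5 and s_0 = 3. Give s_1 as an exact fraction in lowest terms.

p'(s) = 2s.
p(3) = 4, p'(3) = 6, so s_1 = 3 - 4/6 = 7/3.

7/3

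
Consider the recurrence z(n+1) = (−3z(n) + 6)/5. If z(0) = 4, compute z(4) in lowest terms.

z(1) = (−3·4 + 6)/5 = −6/5.
z(2) = (−3·(−6/5) + 6)/5 = 48/25.
z(3) = (−3·(48/25) + 6)/5 = 6/125.
z(4) = (−3·(6/125) + 6)/5 = 732/625.

732/625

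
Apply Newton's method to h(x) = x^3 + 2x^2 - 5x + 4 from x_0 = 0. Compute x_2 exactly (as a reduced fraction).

-212/15

h'(x) = 3x^2 + 4x - 5.
h(0) = 4, h'(0) = -5, so x_1 = 0 - 4/(-5) = 4/5.
h(4/5) = 224/125, h'(4/5) = 3/25, so x_2 = (4/5) - (224/125)/(3/25) = -212/15.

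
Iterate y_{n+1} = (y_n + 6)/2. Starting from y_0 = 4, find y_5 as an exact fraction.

95/16

y_1 = (4 + 6)/2 = 5.
y_2 = (5 + 6)/2 = 11/2.
y_3 = ((11/2) + 6)/2 = 23/4.
y_4 = ((23/4) + 6)/2 = 47/8.
y_5 = ((47/8) + 6)/2 = 95/16.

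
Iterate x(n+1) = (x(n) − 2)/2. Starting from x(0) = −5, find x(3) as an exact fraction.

x(1) = ((−5) − 2)/2 = −7/2.
x(2) = ((−7/2) − 2)/2 = −11/4.
x(3) = ((−11/4) − 2)/2 = −19/8.

−19/8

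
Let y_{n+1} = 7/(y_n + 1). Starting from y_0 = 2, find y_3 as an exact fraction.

70/31

y_1 = 7/(2 + 1) = 7/3.
y_2 = 7/(7/3 + 1) = 21/10.
y_3 = 7/(21/10 + 1) = 70/31.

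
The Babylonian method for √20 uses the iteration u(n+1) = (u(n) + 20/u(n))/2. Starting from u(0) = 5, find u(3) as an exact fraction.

u(1) = (5 + 20/5)/2 = 9/2.
u(2) = (9/2 + 20/(9/2))/2 = 161/36.
u(3) = (161/36 + 20/(161/36))/2 = 51841/11592.

51841/11592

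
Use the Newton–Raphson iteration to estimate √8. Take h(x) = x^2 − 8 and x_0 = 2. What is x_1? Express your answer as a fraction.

h'(x) = 2x.
h(2) = −4, h'(2) = 4, so x_1 = 2 − (−4)/4 = 3.

3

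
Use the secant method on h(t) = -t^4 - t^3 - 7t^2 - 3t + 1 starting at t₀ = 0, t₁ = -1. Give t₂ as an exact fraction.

-1/4

h(0) = 1, h(-1) = -3. t₂ = (-1) - (-3)·((-1) - 0)/((-3) - 1) = -1/4.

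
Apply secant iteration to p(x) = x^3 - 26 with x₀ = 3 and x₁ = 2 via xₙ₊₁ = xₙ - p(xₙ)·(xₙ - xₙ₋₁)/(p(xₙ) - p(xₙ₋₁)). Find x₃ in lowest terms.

3319/1118

p(3) = 1, p(2) = -18. x₂ = 2 - (-18)·(2 - 3)/((-18) - 1) = 56/19.
p(2) = -18, p(56/19) = -2718/6859. x₃ = (56/19) - (-2718/6859)·((56/19) - 2)/((-2718/6859) - (-18)) = 3319/1118.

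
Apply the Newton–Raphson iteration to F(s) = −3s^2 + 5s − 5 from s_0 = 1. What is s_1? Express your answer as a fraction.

−2

F'(s) = −6s + 5.
F(1) = −3, F'(1) = −1, so s_1 = 1 − (−3)/(−1) = −2.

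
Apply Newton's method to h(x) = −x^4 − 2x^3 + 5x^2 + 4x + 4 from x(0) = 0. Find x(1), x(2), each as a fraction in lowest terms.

x(1) = −1, x(2) = −1/4

h'(x) = −4x^3 − 6x^2 + 10x + 4.
h(0) = 4, h'(0) = 4, so x(1) = 0 − 4/4 = −1.
h(−1) = 6, h'(−1) = −8, so x(2) = (−1) − 6/(−8) = −1/4.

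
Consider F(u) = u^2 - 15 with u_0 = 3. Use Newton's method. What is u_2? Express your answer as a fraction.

31/8

F'(u) = 2u.
F(3) = -6, F'(3) = 6, so u_1 = 3 - (-6)/6 = 4.
F(4) = 1, F'(4) = 8, so u_2 = 4 - 1/8 = 31/8.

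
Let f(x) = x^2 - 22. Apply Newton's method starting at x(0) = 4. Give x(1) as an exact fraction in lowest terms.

19/4

f'(x) = 2x.
f(4) = -6, f'(4) = 8, so x(1) = 4 - (-6)/8 = 19/4.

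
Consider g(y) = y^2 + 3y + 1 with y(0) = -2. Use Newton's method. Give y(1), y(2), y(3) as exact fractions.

y(1) = -3, y(2) = -8/3, y(3) = -55/21

g'(y) = 2y + 3.
g(-2) = -1, g'(-2) = -1, so y(1) = (-2) - (-1)/(-1) = -3.
g(-3) = 1, g'(-3) = -3, so y(2) = (-3) - 1/(-3) = -8/3.
g(-8/3) = 1/9, g'(-8/3) = -7/3, so y(3) = (-8/3) - (1/9)/(-7/3) = -55/21.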